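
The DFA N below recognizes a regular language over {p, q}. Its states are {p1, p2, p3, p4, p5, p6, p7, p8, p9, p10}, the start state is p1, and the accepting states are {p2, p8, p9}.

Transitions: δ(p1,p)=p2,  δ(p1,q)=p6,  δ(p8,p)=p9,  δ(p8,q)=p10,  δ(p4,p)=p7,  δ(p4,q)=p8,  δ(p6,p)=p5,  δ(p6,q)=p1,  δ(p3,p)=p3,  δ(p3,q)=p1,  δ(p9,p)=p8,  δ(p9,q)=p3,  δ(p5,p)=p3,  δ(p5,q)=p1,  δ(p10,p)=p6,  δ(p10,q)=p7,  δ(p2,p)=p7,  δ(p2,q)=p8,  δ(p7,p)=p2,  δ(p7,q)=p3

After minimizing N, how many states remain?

4

First remove the unreachable states {p4}; 9 states remain.
P0 = {p2,p8,p9} | {p1,p3,p5,p6,p7,p10}.
Split {p2,p8,p9} by δ(·,p) → {p8,p9} and {p2}.
Split {p1,p3,p5,p6,p7,p10} by δ(·,p) → {p3,p5,p6,p10} and {p1,p7}.
No further refinement is possible. Final partition (4 blocks): {p8,p9} | {p3,p5,p6,p10} | {p2} | {p1,p7}.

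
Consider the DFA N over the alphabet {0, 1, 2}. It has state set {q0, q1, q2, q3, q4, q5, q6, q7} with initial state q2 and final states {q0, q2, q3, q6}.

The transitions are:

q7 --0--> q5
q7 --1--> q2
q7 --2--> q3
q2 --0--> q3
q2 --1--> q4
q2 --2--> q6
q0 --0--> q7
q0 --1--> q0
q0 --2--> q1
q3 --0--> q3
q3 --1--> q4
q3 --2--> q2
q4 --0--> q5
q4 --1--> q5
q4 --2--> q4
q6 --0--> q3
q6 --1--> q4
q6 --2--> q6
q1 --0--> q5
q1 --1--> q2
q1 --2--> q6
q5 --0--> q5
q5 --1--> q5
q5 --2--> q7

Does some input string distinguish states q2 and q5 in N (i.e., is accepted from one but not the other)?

Yes

Reachable states from the start: {q2,q3,q4,q5,q6,q7}. Unreachable: {q0,q1} — drop them.
Start with accepting vs non-accepting: {q2,q3,q6} | {q4,q5,q7}.
Refine {q4,q5,q7} on symbol 1: members go to different blocks, giving {q4,q5} and {q7}.
Split {q4,q5} by δ(·,2) → {q4} and {q5}.
The partition is now stable with 4 blocks: {q2,q3,q6} | {q4} | {q7} | {q5}.
q2 and q5 end up in different blocks, so they are distinguishable. For instance, the string 'ε' is accepted from only q2.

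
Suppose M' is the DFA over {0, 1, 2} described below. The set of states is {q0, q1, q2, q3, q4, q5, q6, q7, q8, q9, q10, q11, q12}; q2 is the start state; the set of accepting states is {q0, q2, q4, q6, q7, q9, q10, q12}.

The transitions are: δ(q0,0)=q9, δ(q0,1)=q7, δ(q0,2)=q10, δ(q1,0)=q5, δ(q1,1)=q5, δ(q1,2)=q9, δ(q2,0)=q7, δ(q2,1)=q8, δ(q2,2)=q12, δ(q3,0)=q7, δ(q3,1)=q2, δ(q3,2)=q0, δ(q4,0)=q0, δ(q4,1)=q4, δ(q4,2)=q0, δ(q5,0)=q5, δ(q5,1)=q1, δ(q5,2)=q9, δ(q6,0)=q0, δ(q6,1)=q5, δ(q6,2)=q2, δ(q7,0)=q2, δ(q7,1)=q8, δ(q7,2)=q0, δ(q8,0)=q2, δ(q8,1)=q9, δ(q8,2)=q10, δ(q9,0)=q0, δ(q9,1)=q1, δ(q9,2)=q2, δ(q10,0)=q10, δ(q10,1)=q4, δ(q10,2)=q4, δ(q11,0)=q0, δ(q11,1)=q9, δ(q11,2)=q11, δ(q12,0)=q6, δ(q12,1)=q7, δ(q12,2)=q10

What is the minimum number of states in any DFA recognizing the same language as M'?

7

States {q3,q11} cannot be reached from the start state, so discard them.
P0 = {q0,q2,q4,q6,q7,q9,q10,q12} | {q1,q5,q8}.
On input 1, block {q0,q2,q4,q6,q7,q9,q10,q12} splits into {q0,q4,q10,q12} and {q2,q6,q7,q9}.
Refine {q0,q4,q10,q12} on symbol 0: members go to different blocks, giving {q0,q12} and {q4,q10}.
Split {q1,q5,q8} by δ(·,0) → {q1,q5} and {q8}.
Split {q2,q6,q7,q9} by δ(·,0) → {q2,q7} and {q6,q9}.
Split {q4,q10} by δ(·,0) → {q4} and {q10}.
No further refinement is possible. Final partition (7 blocks): {q0,q12} | {q1,q5} | {q2,q7} | {q4} | {q8} | {q6,q9} | {q10}.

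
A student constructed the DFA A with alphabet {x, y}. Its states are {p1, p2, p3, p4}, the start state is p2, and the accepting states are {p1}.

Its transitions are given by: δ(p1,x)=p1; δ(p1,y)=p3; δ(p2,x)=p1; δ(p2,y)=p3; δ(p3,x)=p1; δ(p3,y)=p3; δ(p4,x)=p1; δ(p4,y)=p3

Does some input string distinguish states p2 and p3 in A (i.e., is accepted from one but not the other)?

First remove the unreachable states {p4}; 3 states remain.
P0 = {p1} | {p2,p3}.
No further refinement is possible. Final partition (2 blocks): {p1} | {p2,p3}.
p2 and p3 lie in the same block of the stable partition, so they are equivalent — no string distinguishes them.

No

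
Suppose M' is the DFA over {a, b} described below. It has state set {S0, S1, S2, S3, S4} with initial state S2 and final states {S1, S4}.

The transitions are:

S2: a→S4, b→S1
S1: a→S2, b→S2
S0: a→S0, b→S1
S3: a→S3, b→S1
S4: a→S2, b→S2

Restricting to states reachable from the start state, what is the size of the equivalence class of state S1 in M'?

States {S0,S3} cannot be reached from the start state, so discard them.
P0 = {S1,S4} | {S2}.
The partition is now stable with 2 blocks: {S1,S4} | {S2}.
The equivalence class containing S1 is {S1,S4}, of size 2.

2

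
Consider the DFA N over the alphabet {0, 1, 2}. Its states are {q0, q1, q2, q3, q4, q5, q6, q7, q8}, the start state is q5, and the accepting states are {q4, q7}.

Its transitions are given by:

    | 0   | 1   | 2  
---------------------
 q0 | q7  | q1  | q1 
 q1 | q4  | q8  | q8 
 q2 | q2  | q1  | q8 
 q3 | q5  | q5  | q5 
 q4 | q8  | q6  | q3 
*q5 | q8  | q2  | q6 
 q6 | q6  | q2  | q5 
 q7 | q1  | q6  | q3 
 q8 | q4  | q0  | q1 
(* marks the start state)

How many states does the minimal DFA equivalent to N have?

6

All states are reachable from the start state.
Start with accepting vs non-accepting: {q4,q7} | {q0,q1,q2,q3,q5,q6,q8}.
On input 0, block {q0,q1,q2,q3,q5,q6,q8} splits into {q2,q3,q5,q6} and {q0,q1,q8}.
On input 0, block {q2,q3,q5,q6} splits into {q2,q3,q6} and {q5}.
Refine {q2,q3,q6} on symbol 0: members go to different blocks, giving {q2,q6} and {q3}.
Refine {q2,q6} on symbol 1: members go to different blocks, giving {q2} and {q6}.
No further refinement is possible. Final partition (6 blocks): {q4,q7} | {q2} | {q0,q1,q8} | {q5} | {q3} | {q6}.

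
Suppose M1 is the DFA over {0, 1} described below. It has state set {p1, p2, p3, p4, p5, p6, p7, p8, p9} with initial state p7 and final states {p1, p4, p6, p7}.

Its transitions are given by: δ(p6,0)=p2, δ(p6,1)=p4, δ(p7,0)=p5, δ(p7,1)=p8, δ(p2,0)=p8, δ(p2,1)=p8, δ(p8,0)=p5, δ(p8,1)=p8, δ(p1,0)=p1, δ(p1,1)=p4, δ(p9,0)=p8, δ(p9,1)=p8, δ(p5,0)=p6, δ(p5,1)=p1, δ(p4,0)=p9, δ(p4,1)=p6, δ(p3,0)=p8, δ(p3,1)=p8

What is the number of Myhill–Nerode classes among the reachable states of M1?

Reachable states from the start: {p1,p2,p4,p5,p6,p7,p8,p9}. Unreachable: {p3} — drop them.
P0 = {p1,p4,p6,p7} | {p2,p5,p8,p9}.
Refine {p1,p4,p6,p7} on symbol 0: members go to different blocks, giving {p4,p6,p7} and {p1}.
Split {p4,p6,p7} by δ(·,1) → {p4,p6} and {p7}.
On input 0, block {p2,p5,p8,p9} splits into {p2,p8,p9} and {p5}.
On input 0, block {p2,p8,p9} splits into {p2,p9} and {p8}.
Stable partition: {p4,p6} | {p2,p9} | {p1} | {p7} | {p5} | {p8} — 6 equivalence classes.

6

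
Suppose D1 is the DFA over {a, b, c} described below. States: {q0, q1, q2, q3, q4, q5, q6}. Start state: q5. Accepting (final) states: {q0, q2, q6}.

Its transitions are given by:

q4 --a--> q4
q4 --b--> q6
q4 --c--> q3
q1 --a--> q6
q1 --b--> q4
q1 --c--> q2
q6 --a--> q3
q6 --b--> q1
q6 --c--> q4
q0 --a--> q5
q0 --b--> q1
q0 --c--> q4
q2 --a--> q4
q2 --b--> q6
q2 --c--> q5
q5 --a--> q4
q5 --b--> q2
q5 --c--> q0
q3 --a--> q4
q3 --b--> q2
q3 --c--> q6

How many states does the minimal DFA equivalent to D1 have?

All states are reachable from the start state.
P0 = {q0,q2,q6} | {q1,q3,q4,q5}.
Split {q0,q2,q6} by δ(·,b) → {q0,q6} and {q2}.
On input a, block {q1,q3,q4,q5} splits into {q3,q4,q5} and {q1}.
On input b, block {q3,q4,q5} splits into {q3,q5} and {q4}.
Stable partition: {q0,q6} | {q3,q5} | {q2} | {q1} | {q4} — 5 equivalence classes.

5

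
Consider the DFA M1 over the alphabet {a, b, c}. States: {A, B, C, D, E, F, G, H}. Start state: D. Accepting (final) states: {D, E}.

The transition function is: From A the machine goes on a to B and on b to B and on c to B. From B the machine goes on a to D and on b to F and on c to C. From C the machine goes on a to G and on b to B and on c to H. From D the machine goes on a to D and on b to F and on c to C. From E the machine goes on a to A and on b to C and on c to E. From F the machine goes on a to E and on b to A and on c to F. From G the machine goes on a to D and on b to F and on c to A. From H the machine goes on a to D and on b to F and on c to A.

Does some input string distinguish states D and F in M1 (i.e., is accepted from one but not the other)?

Every state is reachable, so we keep all 8.
P0 = {D,E} | {A,B,C,F,G,H}.
Refine {D,E} on symbol a: members go to different blocks, giving {D} and {E}.
Refine {A,B,C,F,G,H} on symbol a: members go to different blocks, giving {B,G,H} and {A,C} and {F}.
Stable partition: {D} | {B,G,H} | {E} | {A,C} | {F} — 5 equivalence classes.
D and F end up in different blocks, so they are distinguishable. For instance, the string 'ε' is accepted from only D.

Yes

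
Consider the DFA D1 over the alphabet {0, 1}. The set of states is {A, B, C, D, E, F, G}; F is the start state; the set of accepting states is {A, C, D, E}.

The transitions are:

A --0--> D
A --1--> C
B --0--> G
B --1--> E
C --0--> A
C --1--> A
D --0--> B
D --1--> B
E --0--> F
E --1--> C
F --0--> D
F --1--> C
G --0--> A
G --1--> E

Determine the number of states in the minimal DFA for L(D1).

7

Every state is reachable, so we keep all 7.
P0 = {A,C,D,E} | {B,F,G}.
Split {A,C,D,E} by δ(·,0) → {A,C} and {D,E}.
Refine {A,C} on symbol 0: members go to different blocks, giving {A} and {C}.
Split {B,F,G} by δ(·,0) → {B} and {F} and {G}.
On input 0, block {D,E} splits into {D} and {E}.
No further refinement is possible. Final partition (7 blocks): {A} | {B} | {D} | {C} | {F} | {G} | {E}.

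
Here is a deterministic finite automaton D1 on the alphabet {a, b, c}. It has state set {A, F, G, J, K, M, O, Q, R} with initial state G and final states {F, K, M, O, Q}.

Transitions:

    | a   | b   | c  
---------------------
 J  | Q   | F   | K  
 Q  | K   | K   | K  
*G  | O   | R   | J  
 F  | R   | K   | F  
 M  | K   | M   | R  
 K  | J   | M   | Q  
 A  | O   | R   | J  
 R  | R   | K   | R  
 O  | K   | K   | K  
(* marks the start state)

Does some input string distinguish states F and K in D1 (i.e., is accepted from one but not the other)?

States {A} cannot be reached from the start state, so discard them.
P0 = {F,K,M,O,Q} | {G,J,R}.
Refine {F,K,M,O,Q} on symbol a: members go to different blocks, giving {M,O,Q} and {F,K}.
Refine {M,O,Q} on symbol b: members go to different blocks, giving {O,Q} and {M}.
Split {G,J,R} by δ(·,a) → {G,J} and {R}.
Refine {G,J} on symbol b: members go to different blocks, giving {J} and {G}.
Split {F,K} by δ(·,a) → {F} and {K}.
No further refinement is possible. Final partition (7 blocks): {O,Q} | {J} | {F} | {M} | {R} | {G} | {K}.
F and K end up in different blocks, so they are distinguishable. For instance, the string 'aa' is accepted from only K.

Yes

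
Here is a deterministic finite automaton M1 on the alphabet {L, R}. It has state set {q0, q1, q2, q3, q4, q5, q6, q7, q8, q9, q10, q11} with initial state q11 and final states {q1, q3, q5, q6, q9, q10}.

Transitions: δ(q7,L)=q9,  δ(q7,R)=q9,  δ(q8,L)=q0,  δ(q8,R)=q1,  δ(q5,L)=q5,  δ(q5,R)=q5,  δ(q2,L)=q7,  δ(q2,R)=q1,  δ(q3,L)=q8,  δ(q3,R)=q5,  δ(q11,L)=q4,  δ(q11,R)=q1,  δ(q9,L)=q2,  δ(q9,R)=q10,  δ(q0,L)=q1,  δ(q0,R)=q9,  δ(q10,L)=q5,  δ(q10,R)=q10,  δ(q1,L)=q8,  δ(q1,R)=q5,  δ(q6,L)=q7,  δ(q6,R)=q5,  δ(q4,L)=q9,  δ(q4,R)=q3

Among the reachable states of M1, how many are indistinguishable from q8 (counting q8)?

States {q6} cannot be reached from the start state, so discard them.
Start with accepting vs non-accepting: {q1,q3,q5,q9,q10} | {q0,q2,q4,q7,q8,q11}.
Split {q1,q3,q5,q9,q10} by δ(·,L) → {q1,q3,q9} and {q5,q10}.
On input L, block {q0,q2,q4,q7,q8,q11} splits into {q0,q4,q7} and {q2,q8,q11}.
The partition is now stable with 4 blocks: {q1,q3,q9} | {q0,q4,q7} | {q5,q10} | {q2,q8,q11}.
The equivalence class containing q8 is {q2,q8,q11}, of size 3.

3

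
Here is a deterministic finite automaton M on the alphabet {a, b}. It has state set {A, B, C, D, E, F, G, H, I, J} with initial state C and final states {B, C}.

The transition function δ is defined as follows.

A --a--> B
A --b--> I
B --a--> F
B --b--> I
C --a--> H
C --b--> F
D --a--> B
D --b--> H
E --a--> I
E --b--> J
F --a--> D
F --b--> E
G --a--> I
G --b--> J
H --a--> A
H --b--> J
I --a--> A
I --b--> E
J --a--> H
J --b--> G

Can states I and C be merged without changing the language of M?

All states are reachable from the start state.
Start with accepting vs non-accepting: {B,C} | {A,D,E,F,G,H,I,J}.
Refine {A,D,E,F,G,H,I,J} on symbol a: members go to different blocks, giving {E,F,G,H,I,J} and {A,D}.
Split {E,F,G,H,I,J} by δ(·,a) → {E,G,J} and {F,H,I}.
No further refinement is possible. Final partition (4 blocks): {B,C} | {E,G,J} | {A,D} | {F,H,I}.
I and C end up in different blocks, so they are distinguishable. For instance, the string 'ε' is accepted from only C.

No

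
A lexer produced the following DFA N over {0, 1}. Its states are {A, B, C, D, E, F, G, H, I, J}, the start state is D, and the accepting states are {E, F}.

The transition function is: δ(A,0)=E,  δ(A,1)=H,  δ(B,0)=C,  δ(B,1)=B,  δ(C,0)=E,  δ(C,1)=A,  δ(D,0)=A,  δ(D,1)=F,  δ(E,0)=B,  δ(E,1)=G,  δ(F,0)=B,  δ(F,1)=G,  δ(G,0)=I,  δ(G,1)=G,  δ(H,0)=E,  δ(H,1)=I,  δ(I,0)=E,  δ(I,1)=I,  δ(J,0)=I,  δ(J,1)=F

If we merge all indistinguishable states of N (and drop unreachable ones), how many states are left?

Reachable states from the start: {A,B,C,D,E,F,G,H,I}. Unreachable: {J} — drop them.
Start with accepting vs non-accepting: {E,F} | {A,B,C,D,G,H,I}.
On input 0, block {A,B,C,D,G,H,I} splits into {A,C,H,I} and {B,D,G}.
Split {B,D,G} by δ(·,1) → {B,G} and {D}.
The partition is now stable with 4 blocks: {E,F} | {A,C,H,I} | {B,G} | {D}.

4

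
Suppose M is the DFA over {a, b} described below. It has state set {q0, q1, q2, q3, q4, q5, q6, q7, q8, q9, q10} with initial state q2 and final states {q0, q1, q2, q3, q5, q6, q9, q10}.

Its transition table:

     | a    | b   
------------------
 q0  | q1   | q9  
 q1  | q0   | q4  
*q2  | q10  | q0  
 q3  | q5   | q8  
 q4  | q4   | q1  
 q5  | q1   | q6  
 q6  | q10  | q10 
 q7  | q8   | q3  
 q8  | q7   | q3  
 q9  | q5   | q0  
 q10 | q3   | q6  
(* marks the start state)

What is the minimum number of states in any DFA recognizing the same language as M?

4

Every state is reachable, so we keep all 11.
Initial partition by acceptance: {q0,q1,q2,q3,q5,q6,q9,q10} | {q4,q7,q8}.
Split {q0,q1,q2,q3,q5,q6,q9,q10} by δ(·,b) → {q0,q2,q5,q6,q9,q10} and {q1,q3}.
Split {q0,q2,q5,q6,q9,q10} by δ(·,a) → {q0,q5,q10} and {q2,q6,q9}.
The partition is now stable with 4 blocks: {q0,q5,q10} | {q4,q7,q8} | {q1,q3} | {q2,q6,q9}.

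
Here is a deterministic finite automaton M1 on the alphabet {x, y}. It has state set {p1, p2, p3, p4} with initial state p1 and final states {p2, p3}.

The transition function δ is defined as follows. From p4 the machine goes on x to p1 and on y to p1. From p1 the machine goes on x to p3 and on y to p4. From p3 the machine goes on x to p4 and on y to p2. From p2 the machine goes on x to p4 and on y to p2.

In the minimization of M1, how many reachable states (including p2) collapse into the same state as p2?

2

All states are reachable from the start state.
Initial partition by acceptance: {p2,p3} | {p1,p4}.
Split {p1,p4} by δ(·,x) → {p1} and {p4}.
Stable partition: {p2,p3} | {p1} | {p4} — 3 equivalence classes.
The equivalence class containing p2 is {p2,p3}, of size 2.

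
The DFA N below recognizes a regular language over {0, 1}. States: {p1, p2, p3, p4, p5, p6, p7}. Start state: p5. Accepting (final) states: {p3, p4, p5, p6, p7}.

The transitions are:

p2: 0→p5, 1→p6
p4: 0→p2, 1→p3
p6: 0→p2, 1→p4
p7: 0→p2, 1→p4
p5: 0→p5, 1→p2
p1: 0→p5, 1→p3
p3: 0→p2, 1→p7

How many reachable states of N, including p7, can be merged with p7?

4

First remove the unreachable states {p1}; 6 states remain.
Initial partition by acceptance: {p3,p4,p5,p6,p7} | {p2}.
On input 0, block {p3,p4,p5,p6,p7} splits into {p3,p4,p6,p7} and {p5}.
Stable partition: {p3,p4,p6,p7} | {p2} | {p5} — 3 equivalence classes.
State p7 belongs to the block {p3,p4,p6,p7}, which has 4 states.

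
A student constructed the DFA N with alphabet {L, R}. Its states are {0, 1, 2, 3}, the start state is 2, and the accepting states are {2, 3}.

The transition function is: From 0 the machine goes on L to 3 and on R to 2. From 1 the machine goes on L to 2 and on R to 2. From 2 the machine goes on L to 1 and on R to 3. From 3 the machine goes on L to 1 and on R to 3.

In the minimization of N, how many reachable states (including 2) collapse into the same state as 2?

2

First remove the unreachable states {0}; 3 states remain.
Initial partition by acceptance: {2,3} | {1}.
No further refinement is possible. Final partition (2 blocks): {2,3} | {1}.
State 2 belongs to the block {2,3}, which has 2 states.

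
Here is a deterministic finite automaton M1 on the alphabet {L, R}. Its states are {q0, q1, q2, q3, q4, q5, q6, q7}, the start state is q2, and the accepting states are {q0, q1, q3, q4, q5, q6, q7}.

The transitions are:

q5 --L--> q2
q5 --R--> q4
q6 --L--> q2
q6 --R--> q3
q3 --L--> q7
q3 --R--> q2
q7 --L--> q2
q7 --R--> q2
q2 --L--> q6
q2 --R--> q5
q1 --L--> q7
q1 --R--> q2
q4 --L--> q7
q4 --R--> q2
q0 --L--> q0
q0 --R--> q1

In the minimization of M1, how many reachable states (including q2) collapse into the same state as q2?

First remove the unreachable states {q0,q1}; 6 states remain.
P0 = {q3,q4,q5,q6,q7} | {q2}.
On input L, block {q3,q4,q5,q6,q7} splits into {q5,q6,q7} and {q3,q4}.
On input R, block {q5,q6,q7} splits into {q5,q6} and {q7}.
Stable partition: {q5,q6} | {q2} | {q3,q4} | {q7} — 4 equivalence classes.
The equivalence class containing q2 is {q2}, of size 1.

1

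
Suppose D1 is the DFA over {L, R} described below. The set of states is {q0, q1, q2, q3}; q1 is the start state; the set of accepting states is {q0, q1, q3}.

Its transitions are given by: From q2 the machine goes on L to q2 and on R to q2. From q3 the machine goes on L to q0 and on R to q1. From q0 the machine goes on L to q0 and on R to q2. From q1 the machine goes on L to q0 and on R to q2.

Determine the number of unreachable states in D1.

No path from q1 leads to q3; the other 3 states are all reachable.

1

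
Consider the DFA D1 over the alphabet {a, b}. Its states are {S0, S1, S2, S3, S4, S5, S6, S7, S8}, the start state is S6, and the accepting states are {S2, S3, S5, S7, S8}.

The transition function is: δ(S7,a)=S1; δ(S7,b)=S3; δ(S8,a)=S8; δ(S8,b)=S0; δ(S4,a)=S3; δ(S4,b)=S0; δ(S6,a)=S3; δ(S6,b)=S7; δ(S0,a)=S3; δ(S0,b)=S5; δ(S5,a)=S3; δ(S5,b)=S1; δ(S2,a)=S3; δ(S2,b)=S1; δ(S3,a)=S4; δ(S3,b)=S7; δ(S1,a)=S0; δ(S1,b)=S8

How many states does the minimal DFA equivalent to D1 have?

Reachable states from the start: {S0,S1,S3,S4,S5,S6,S7,S8}. Unreachable: {S2} — drop them.
Initial partition by acceptance: {S3,S5,S7,S8} | {S0,S1,S4,S6}.
Refine {S3,S5,S7,S8} on symbol a: members go to different blocks, giving {S3,S7} and {S5,S8}.
Split {S0,S1,S4,S6} by δ(·,a) → {S0,S4,S6} and {S1}.
On input a, block {S3,S7} splits into {S3} and {S7}.
Refine {S0,S4,S6} on symbol b: members go to different blocks, giving {S0} and {S4} and {S6}.
On input a, block {S5,S8} splits into {S5} and {S8}.
Stable partition: {S3} | {S0} | {S5} | {S1} | {S7} | {S4} | {S6} | {S8} — 8 equivalence classes.

8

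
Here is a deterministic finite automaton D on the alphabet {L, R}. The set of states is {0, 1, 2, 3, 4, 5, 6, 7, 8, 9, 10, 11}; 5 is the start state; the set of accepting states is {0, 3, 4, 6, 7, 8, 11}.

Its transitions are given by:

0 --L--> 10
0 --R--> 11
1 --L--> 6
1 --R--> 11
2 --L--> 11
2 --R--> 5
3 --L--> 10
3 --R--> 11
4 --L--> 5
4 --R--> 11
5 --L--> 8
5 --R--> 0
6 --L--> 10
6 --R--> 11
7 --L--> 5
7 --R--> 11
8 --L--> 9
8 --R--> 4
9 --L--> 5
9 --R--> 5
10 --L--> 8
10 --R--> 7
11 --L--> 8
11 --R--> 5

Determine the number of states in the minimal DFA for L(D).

States {1,2,3,6} cannot be reached from the start state, so discard them.
Initial partition by acceptance: {0,4,7,8,11} | {5,9,10}.
Split {0,4,7,8,11} by δ(·,L) → {0,4,7,8} and {11}.
On input R, block {0,4,7,8} splits into {0,4,7} and {8}.
Split {5,9,10} by δ(·,L) → {5,10} and {9}.
No further refinement is possible. Final partition (5 blocks): {0,4,7} | {5,10} | {11} | {8} | {9}.

5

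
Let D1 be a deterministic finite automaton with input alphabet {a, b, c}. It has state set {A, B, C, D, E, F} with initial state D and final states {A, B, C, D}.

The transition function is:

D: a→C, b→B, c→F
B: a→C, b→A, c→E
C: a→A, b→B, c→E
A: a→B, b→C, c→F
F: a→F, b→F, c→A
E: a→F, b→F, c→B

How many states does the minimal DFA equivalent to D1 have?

2

Initial partition by acceptance: {A,B,C,D} | {E,F}.
The partition is now stable with 2 blocks: {A,B,C,D} | {E,F}.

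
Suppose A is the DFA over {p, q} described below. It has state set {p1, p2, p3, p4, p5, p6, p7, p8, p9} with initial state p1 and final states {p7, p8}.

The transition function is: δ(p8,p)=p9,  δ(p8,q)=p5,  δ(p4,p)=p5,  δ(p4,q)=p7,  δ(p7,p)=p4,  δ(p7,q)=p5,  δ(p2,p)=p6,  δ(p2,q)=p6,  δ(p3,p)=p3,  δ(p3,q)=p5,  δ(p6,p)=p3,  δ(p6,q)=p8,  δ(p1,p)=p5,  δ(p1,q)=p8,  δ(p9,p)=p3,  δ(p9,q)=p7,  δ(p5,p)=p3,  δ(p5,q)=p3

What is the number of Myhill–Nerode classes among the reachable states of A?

3

Reachable states from the start: {p1,p3,p4,p5,p7,p8,p9}. Unreachable: {p2,p6} — drop them.
Start with accepting vs non-accepting: {p7,p8} | {p1,p3,p4,p5,p9}.
On input q, block {p1,p3,p4,p5,p9} splits into {p1,p4,p9} and {p3,p5}.
Stable partition: {p7,p8} | {p1,p4,p9} | {p3,p5} — 3 equivalence classes.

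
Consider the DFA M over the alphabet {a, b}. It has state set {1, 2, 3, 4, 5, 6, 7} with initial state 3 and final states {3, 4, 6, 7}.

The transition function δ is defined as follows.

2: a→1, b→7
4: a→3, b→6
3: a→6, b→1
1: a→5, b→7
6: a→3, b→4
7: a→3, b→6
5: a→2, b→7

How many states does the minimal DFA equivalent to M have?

3

All states are reachable from the start state.
P0 = {3,4,6,7} | {1,2,5}.
Split {3,4,6,7} by δ(·,b) → {4,6,7} and {3}.
No further refinement is possible. Final partition (3 blocks): {4,6,7} | {1,2,5} | {3}.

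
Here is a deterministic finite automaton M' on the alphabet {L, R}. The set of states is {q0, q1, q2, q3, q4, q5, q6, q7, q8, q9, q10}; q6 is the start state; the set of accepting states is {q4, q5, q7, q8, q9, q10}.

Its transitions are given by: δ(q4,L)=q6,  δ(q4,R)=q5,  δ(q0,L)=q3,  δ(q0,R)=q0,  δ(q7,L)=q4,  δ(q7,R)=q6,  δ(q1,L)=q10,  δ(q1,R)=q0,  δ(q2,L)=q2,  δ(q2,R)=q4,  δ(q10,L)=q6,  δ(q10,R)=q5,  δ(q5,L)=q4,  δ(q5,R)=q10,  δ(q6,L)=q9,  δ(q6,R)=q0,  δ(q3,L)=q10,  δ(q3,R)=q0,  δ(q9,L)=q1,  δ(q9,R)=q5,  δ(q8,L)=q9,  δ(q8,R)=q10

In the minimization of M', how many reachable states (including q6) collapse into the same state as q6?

States {q2,q7,q8} cannot be reached from the start state, so discard them.
Start with accepting vs non-accepting: {q4,q5,q9,q10} | {q0,q1,q3,q6}.
Refine {q4,q5,q9,q10} on symbol L: members go to different blocks, giving {q4,q9,q10} and {q5}.
On input L, block {q0,q1,q3,q6} splits into {q1,q3,q6} and {q0}.
No further refinement is possible. Final partition (4 blocks): {q4,q9,q10} | {q1,q3,q6} | {q5} | {q0}.
State q6 belongs to the block {q1,q3,q6}, which has 3 states.

3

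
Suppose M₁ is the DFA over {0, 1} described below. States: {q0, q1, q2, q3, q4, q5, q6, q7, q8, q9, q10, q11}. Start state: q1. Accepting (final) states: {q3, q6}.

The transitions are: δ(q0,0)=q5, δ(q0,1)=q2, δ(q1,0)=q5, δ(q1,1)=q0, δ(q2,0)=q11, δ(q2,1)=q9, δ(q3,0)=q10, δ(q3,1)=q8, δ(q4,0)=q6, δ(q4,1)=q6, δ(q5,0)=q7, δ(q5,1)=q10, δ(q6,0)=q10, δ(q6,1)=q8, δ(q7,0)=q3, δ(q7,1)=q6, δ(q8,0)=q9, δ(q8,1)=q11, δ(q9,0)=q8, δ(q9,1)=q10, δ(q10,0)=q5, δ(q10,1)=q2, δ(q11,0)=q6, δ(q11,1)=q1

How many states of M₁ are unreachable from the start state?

1

Starting at q1 and following transitions, the reachable set is {q0, q1, q2, q3, q5, q6, q7, q8, q9, q10, q11}. That leaves q4 unreachable — 1 in total.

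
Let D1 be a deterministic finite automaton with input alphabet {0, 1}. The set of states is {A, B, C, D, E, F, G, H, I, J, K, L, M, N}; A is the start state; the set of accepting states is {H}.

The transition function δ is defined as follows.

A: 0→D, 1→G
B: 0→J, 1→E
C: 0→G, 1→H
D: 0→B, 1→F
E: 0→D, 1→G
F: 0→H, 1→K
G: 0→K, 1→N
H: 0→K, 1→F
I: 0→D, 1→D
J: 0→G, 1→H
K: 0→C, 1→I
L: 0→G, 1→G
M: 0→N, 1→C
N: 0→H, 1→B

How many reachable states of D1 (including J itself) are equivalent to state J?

2

First remove the unreachable states {L,M}; 12 states remain.
P0 = {H} | {A,B,C,D,E,F,G,I,J,K,N}.
On input 0, block {A,B,C,D,E,F,G,I,J,K,N} splits into {A,B,C,D,E,G,I,J,K} and {F,N}.
Refine {A,B,C,D,E,G,I,J,K} on symbol 1: members go to different blocks, giving {A,B,E,I,K} and {C,J} and {D,G}.
Refine {A,B,E,I,K} on symbol 0: members go to different blocks, giving {A,E,I} and {B,K}.
The partition is now stable with 6 blocks: {H} | {A,E,I} | {F,N} | {C,J} | {D,G} | {B,K}.
State J belongs to the block {C,J}, which has 2 states.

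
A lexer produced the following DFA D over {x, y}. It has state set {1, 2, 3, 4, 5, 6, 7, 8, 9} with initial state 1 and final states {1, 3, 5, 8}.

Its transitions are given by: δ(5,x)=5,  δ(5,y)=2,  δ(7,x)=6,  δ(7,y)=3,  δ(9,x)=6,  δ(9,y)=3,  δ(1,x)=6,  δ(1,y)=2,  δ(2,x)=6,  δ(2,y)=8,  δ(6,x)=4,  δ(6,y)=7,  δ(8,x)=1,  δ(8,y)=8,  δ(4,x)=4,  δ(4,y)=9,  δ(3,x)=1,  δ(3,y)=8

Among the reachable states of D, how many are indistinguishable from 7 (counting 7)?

States {5} cannot be reached from the start state, so discard them.
P0 = {1,3,8} | {2,4,6,7,9}.
Refine {1,3,8} on symbol x: members go to different blocks, giving {3,8} and {1}.
Refine {2,4,6,7,9} on symbol y: members go to different blocks, giving {2,7,9} and {4,6}.
No further refinement is possible. Final partition (4 blocks): {3,8} | {2,7,9} | {1} | {4,6}.
State 7 belongs to the block {2,7,9}, which has 3 states.

3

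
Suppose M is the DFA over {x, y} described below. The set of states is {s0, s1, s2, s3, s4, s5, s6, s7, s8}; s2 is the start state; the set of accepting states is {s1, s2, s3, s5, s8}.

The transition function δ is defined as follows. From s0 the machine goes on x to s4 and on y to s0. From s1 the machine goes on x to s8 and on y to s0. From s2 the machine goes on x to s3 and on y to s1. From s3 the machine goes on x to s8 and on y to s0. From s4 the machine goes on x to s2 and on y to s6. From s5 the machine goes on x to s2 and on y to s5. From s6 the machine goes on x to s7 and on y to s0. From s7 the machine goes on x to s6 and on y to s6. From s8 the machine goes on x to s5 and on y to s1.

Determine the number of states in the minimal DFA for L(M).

8

Every state is reachable, so we keep all 9.
P0 = {s1,s2,s3,s5,s8} | {s0,s4,s6,s7}.
Refine {s1,s2,s3,s5,s8} on symbol y: members go to different blocks, giving {s2,s5,s8} and {s1,s3}.
On input x, block {s2,s5,s8} splits into {s5,s8} and {s2}.
Split {s5,s8} by δ(·,x) → {s5} and {s8}.
On input x, block {s0,s4,s6,s7} splits into {s0,s6,s7} and {s4}.
Split {s0,s6,s7} by δ(·,x) → {s6,s7} and {s0}.
Refine {s6,s7} on symbol y: members go to different blocks, giving {s6} and {s7}.
No further refinement is possible. Final partition (8 blocks): {s5} | {s6} | {s1,s3} | {s2} | {s8} | {s4} | {s0} | {s7}.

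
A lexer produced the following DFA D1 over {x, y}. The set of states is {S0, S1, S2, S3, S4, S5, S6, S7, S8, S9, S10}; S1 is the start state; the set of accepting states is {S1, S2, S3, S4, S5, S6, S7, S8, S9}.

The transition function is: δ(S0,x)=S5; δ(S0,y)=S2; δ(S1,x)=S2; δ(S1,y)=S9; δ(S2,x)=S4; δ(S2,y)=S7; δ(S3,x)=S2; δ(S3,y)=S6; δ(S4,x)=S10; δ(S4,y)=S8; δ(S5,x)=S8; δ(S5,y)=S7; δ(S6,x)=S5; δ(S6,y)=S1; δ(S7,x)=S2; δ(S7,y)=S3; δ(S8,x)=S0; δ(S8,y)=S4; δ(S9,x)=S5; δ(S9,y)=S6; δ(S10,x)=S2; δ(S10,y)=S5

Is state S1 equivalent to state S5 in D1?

No

All states are reachable from the start state.
P0 = {S1,S2,S3,S4,S5,S6,S7,S8,S9} | {S0,S10}.
Refine {S1,S2,S3,S4,S5,S6,S7,S8,S9} on symbol x: members go to different blocks, giving {S1,S2,S3,S5,S6,S7,S9} and {S4,S8}.
Refine {S1,S2,S3,S5,S6,S7,S9} on symbol x: members go to different blocks, giving {S1,S3,S6,S7,S9} and {S2,S5}.
Stable partition: {S1,S3,S6,S7,S9} | {S0,S10} | {S4,S8} | {S2,S5} — 4 equivalence classes.
S1 and S5 end up in different blocks, so they are distinguishable. For instance, the string 'xx' is accepted from only S1.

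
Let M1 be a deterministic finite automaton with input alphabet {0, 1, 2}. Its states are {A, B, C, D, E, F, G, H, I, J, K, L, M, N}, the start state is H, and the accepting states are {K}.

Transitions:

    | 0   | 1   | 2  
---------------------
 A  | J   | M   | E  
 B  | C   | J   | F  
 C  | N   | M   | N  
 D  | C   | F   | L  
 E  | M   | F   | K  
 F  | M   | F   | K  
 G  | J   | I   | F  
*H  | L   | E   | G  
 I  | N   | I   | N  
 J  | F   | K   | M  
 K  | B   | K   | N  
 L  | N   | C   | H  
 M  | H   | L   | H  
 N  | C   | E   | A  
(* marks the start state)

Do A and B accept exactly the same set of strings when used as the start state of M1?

No

States {D} cannot be reached from the start state, so discard them.
P0 = {K} | {A,B,C,E,F,G,H,I,J,L,M,N}.
On input 1, block {A,B,C,E,F,G,H,I,J,L,M,N} splits into {A,B,C,E,F,G,H,I,L,M,N} and {J}.
Split {A,B,C,E,F,G,H,I,L,M,N} by δ(·,0) → {B,C,E,F,H,I,L,M,N} and {A,G}.
Refine {B,C,E,F,H,I,L,M,N} on symbol 1: members go to different blocks, giving {C,E,F,H,I,L,M,N} and {B}.
On input 2, block {C,E,F,H,I,L,M,N} splits into {C,I,L,M} and {E,F} and {H,N}.
The partition is now stable with 7 blocks: {K} | {C,I,L,M} | {J} | {A,G} | {B} | {E,F} | {H,N}.
A and B end up in different blocks, so they are distinguishable. For instance, the string '01' is accepted from only A.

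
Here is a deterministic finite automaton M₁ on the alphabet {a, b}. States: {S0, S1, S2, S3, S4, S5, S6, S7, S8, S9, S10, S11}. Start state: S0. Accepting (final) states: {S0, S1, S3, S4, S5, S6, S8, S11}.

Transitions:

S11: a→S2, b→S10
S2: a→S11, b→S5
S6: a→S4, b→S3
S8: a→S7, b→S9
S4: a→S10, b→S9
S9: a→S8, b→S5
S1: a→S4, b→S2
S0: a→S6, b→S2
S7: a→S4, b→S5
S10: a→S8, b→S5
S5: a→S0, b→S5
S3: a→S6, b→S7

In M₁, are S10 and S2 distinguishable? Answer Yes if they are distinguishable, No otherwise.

No

First remove the unreachable states {S1}; 11 states remain.
P0 = {S0,S3,S4,S5,S6,S8,S11} | {S2,S7,S9,S10}.
Refine {S0,S3,S4,S5,S6,S8,S11} on symbol a: members go to different blocks, giving {S0,S3,S5,S6} and {S4,S8,S11}.
On input a, block {S0,S3,S5,S6} splits into {S0,S3,S5} and {S6}.
Split {S0,S3,S5} by δ(·,a) → {S0,S3} and {S5}.
No further refinement is possible. Final partition (5 blocks): {S0,S3} | {S2,S7,S9,S10} | {S4,S8,S11} | {S6} | {S5}.
S10 and S2 lie in the same block of the stable partition, so they are equivalent — no string distinguishes them.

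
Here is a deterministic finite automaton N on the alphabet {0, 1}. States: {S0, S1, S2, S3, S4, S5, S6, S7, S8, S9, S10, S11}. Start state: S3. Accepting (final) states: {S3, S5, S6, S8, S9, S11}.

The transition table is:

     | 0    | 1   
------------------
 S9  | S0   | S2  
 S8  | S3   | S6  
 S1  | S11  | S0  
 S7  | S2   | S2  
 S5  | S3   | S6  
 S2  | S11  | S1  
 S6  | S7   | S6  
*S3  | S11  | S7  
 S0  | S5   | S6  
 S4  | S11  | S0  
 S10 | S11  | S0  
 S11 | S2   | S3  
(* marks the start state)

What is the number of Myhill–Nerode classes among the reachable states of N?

First remove the unreachable states {S4,S8,S9,S10}; 8 states remain.
P0 = {S3,S5,S6,S11} | {S0,S1,S2,S7}.
On input 0, block {S3,S5,S6,S11} splits into {S3,S5} and {S6,S11}.
Split {S3,S5} by δ(·,0) → {S3} and {S5}.
Split {S0,S1,S2,S7} by δ(·,0) → {S1,S2} and {S0} and {S7}.
Refine {S1,S2} on symbol 1: members go to different blocks, giving {S1} and {S2}.
On input 0, block {S6,S11} splits into {S6} and {S11}.
Stable partition: {S3} | {S1} | {S6} | {S5} | {S0} | {S7} | {S2} | {S11} — 8 equivalence classes.

8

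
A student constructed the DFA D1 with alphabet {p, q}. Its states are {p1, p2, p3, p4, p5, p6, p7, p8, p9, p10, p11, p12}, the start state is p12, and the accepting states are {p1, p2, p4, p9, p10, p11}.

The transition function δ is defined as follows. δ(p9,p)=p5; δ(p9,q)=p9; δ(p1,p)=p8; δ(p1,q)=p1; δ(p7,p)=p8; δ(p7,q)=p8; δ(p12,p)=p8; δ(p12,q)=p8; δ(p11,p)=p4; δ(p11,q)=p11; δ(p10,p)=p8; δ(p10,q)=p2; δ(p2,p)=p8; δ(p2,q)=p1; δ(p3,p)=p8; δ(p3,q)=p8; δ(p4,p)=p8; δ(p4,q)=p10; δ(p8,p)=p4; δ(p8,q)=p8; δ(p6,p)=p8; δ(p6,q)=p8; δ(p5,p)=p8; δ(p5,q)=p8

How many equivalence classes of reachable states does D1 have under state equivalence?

3

States {p3,p5,p6,p7,p9,p11} cannot be reached from the start state, so discard them.
Initial partition by acceptance: {p1,p2,p4,p10} | {p8,p12}.
Refine {p8,p12} on symbol p: members go to different blocks, giving {p8} and {p12}.
No further refinement is possible. Final partition (3 blocks): {p1,p2,p4,p10} | {p8} | {p12}.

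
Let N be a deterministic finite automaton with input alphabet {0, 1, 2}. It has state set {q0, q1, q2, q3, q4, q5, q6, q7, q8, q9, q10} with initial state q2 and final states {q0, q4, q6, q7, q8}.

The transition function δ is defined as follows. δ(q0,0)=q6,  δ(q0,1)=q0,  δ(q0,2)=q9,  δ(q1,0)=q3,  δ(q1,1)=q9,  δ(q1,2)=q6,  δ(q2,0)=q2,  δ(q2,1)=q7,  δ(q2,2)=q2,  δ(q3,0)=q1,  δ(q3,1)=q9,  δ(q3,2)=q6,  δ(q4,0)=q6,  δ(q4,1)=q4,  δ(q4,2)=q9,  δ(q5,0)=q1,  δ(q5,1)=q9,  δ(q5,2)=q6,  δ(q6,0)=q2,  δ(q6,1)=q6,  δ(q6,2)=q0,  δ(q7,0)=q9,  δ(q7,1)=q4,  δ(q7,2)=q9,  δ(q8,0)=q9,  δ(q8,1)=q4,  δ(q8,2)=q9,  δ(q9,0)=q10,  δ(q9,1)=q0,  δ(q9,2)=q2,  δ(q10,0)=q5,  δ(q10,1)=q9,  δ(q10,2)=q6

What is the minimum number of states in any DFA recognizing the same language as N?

6

Reachable states from the start: {q0,q1,q2,q3,q4,q5,q6,q7,q9,q10}. Unreachable: {q8} — drop them.
Start with accepting vs non-accepting: {q0,q4,q6,q7} | {q1,q2,q3,q5,q9,q10}.
Split {q0,q4,q6,q7} by δ(·,0) → {q0,q4} and {q6,q7}.
Split {q1,q2,q3,q5,q9,q10} by δ(·,1) → {q1,q3,q5,q10} and {q2} and {q9}.
Split {q6,q7} by δ(·,0) → {q6} and {q7}.
The partition is now stable with 6 blocks: {q0,q4} | {q1,q3,q5,q10} | {q6} | {q2} | {q9} | {q7}.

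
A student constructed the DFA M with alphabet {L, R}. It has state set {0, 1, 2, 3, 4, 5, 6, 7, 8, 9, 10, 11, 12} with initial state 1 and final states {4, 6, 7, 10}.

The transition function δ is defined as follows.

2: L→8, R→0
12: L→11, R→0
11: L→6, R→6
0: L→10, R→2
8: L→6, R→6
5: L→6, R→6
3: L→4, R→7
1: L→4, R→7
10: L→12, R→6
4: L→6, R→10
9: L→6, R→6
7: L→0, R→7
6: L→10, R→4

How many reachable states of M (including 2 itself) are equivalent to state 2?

States {3,5,9} cannot be reached from the start state, so discard them.
Start with accepting vs non-accepting: {4,6,7,10} | {0,1,2,8,11,12}.
On input L, block {4,6,7,10} splits into {4,6} and {7,10}.
On input L, block {4,6} splits into {4} and {6}.
On input L, block {0,1,2,8,11,12} splits into {2,12} and {8,11} and {0} and {1}.
Refine {7,10} on symbol L: members go to different blocks, giving {7} and {10}.
The partition is now stable with 8 blocks: {4} | {2,12} | {7} | {6} | {8,11} | {0} | {1} | {10}.
State 2 belongs to the block {2,12}, which has 2 states.

2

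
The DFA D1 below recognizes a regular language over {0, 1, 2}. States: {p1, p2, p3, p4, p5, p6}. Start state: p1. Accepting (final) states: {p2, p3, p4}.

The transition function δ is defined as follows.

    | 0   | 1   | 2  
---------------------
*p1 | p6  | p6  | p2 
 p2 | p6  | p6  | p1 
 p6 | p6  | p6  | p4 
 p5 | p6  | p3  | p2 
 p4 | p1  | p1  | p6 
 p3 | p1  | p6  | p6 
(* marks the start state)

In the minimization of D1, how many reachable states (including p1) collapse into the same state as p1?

2

First remove the unreachable states {p3,p5}; 4 states remain.
Start with accepting vs non-accepting: {p2,p4} | {p1,p6}.
No further refinement is possible. Final partition (2 blocks): {p2,p4} | {p1,p6}.
The equivalence class containing p1 is {p1,p6}, of size 2.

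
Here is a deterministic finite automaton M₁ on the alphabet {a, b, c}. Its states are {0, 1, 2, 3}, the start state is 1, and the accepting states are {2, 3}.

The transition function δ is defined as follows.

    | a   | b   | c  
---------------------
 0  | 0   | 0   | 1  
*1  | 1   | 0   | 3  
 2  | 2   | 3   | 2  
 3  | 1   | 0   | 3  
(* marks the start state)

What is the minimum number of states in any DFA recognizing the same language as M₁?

States {2} cannot be reached from the start state, so discard them.
Initial partition by acceptance: {3} | {0,1}.
Refine {0,1} on symbol c: members go to different blocks, giving {0} and {1}.
Stable partition: {3} | {0} | {1} — 3 equivalence classes.

3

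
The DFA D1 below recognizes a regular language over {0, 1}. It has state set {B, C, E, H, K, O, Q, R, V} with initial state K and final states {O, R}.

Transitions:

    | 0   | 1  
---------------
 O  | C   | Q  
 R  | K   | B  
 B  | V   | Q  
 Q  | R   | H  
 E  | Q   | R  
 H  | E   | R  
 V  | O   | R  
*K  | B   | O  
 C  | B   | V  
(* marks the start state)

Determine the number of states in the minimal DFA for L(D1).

9

Start with accepting vs non-accepting: {O,R} | {B,C,E,H,K,Q,V}.
Split {B,C,E,H,K,Q,V} by δ(·,0) → {B,C,E,H,K} and {Q,V}.
Split {O,R} by δ(·,1) → {O} and {R}.
Refine {B,C,E,H,K} on symbol 0: members go to different blocks, giving {C,H,K} and {B,E}.
Refine {C,H,K} on symbol 1: members go to different blocks, giving {H} and {C} and {K}.
On input 0, block {Q,V} splits into {V} and {Q}.
Refine {B,E} on symbol 0: members go to different blocks, giving {B} and {E}.
No further refinement is possible. Final partition (9 blocks): {O} | {H} | {V} | {R} | {B} | {C} | {K} | {Q} | {E}.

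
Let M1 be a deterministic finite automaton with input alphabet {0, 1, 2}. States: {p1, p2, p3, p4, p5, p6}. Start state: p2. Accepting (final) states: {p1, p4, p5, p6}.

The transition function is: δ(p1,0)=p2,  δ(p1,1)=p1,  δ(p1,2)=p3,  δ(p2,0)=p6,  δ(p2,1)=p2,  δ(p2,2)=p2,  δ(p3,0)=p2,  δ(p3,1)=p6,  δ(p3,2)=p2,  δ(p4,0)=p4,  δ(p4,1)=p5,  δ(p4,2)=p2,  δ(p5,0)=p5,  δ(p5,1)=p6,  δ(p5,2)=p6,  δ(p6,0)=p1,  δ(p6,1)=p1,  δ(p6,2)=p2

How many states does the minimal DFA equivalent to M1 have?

First remove the unreachable states {p4,p5}; 4 states remain.
P0 = {p1,p6} | {p2,p3}.
Refine {p1,p6} on symbol 0: members go to different blocks, giving {p1} and {p6}.
On input 0, block {p2,p3} splits into {p2} and {p3}.
The partition is now stable with 4 blocks: {p1} | {p2} | {p6} | {p3}.

4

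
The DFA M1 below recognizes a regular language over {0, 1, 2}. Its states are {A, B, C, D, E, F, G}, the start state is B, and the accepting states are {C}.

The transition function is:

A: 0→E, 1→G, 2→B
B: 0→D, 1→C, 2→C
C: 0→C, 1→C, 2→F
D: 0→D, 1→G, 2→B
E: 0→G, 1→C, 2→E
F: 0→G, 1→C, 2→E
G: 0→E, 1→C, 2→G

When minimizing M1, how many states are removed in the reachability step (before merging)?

1

Starting at B and following transitions, the reachable set is {B, C, D, E, F, G}. That leaves A unreachable — 1 in total.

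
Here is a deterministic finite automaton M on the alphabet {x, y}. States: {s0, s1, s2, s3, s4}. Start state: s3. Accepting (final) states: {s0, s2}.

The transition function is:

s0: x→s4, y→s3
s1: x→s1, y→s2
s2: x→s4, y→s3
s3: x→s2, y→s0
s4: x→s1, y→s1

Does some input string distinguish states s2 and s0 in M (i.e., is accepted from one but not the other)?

Every state is reachable, so we keep all 5.
Initial partition by acceptance: {s0,s2} | {s1,s3,s4}.
Split {s1,s3,s4} by δ(·,x) → {s1,s4} and {s3}.
On input y, block {s1,s4} splits into {s1} and {s4}.
The partition is now stable with 4 blocks: {s0,s2} | {s1} | {s3} | {s4}.
s2 and s0 lie in the same block of the stable partition, so they are equivalent — no string distinguishes them.

No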